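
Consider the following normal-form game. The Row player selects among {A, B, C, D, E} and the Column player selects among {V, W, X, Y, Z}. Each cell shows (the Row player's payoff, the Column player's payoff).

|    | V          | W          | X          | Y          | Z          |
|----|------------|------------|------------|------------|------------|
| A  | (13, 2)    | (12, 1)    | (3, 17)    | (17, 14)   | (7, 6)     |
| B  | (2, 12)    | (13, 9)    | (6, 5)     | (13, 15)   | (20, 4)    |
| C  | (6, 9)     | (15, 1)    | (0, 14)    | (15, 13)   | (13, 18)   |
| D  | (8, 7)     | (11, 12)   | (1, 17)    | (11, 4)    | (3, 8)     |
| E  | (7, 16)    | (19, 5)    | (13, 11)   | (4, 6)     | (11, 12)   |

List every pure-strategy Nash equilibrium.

Find each player's best response to every opponent strategy; NE are the intersections.
The Row player's best responses — vs V: A (payoff 13); vs W: E (payoff 19); vs X: E (payoff 13); vs Y: A (payoff 17); vs Z: B (payoff 20).
The Column player's best responses — vs A: X (payoff 17); vs B: Y (payoff 15); vs C: Z (payoff 18); vs D: X (payoff 17); vs E: V (payoff 16).
No cell has both players best-responding. For instance, the Row player's best reply to Z is B, but against B the Column player prefers Y over Z.

No pure-strategy Nash equilibrium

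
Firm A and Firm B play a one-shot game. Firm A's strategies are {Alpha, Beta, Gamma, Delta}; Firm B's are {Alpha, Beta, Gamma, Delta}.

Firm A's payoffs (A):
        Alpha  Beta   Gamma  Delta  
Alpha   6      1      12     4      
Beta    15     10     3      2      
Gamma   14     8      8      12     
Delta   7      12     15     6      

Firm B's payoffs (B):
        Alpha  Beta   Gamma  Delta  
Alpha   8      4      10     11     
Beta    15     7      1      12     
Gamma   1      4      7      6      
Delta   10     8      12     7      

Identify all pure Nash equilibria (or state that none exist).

(Beta, Alpha) and (Delta, Gamma)

A profile is a Nash equilibrium when each player is best-responding to the other.
Firm A's best responses — vs Alpha: Beta (payoff 15); vs Beta: Delta (payoff 12); vs Gamma: Delta (payoff 15); vs Delta: Gamma (payoff 12).
Firm B's best responses — vs Alpha: Delta (payoff 11); vs Beta: Alpha (payoff 15); vs Gamma: Gamma (payoff 7); vs Delta: Gamma (payoff 12).
Mutual best responses occur at (Beta, Alpha) and (Delta, Gamma); at each, neither player gains by switching.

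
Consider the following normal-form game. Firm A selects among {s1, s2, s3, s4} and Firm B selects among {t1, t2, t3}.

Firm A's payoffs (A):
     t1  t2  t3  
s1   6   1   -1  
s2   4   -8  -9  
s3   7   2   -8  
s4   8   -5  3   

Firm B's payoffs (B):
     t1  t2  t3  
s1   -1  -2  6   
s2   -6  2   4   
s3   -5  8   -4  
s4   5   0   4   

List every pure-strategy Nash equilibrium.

Find each player's best response to every opponent strategy; NE are the intersections.
Firm A's best responses — vs t1: s4 (payoff 8); vs t2: s3 (payoff 2); vs t3: s4 (payoff 3).
Firm B's best responses — vs s1: t3 (payoff 6); vs s2: t3 (payoff 4); vs s3: t2 (payoff 8); vs s4: t1 (payoff 5).
Mutual best responses occur at (s3, t2) and (s4, t1); at each, neither player gains by switching.

(s3, t2) and (s4, t1)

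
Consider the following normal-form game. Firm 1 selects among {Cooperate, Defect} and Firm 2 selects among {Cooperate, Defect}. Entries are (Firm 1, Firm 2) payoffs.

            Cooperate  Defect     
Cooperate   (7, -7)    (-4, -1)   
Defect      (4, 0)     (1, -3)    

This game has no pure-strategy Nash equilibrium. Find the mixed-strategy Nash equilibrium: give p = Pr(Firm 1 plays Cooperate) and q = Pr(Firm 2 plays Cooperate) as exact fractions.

In a mixed NE each player is indifferent between their pure strategies, so the opponent's mix sets the indifference.
Firm 2 indifferent between Cooperate and Defect: p·(-7) + (1−p)·0 = p·(-1) + (1−p)·(-3) ⟹ 0 + (-7)p = (-3) + 2p ⟹ p = 1/3.
Firm 1 indifferent between Cooperate and Defect: q·7 + (1−q)·(-4) = q·4 + (1−q)·1 ⟹ (-4) + 11q = 1 + 3q ⟹ q = 5/8.

p = 1/3, q = 5/8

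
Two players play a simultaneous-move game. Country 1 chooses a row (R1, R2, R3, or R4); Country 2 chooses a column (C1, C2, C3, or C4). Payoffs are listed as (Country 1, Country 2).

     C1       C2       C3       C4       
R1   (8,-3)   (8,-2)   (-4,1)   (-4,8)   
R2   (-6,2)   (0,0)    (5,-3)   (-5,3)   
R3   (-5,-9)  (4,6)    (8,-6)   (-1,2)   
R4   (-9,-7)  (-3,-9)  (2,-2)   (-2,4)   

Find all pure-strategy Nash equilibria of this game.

Find each player's best response to every opponent strategy; NE are the intersections.
Country 1's best responses — vs C1: R1 (payoff 8); vs C2: R1 (payoff 8); vs C3: R3 (payoff 8); vs C4: R3 (payoff -1).
Country 2's best responses — vs R1: C4 (payoff 8); vs R2: C4 (payoff 3); vs R3: C2 (payoff 6); vs R4: C4 (payoff 4).
No cell has both players best-responding. For instance, Country 1's best reply to C4 is R3, but against R3 Country 2 prefers C2 over C4.

There is no pure-strategy Nash equilibrium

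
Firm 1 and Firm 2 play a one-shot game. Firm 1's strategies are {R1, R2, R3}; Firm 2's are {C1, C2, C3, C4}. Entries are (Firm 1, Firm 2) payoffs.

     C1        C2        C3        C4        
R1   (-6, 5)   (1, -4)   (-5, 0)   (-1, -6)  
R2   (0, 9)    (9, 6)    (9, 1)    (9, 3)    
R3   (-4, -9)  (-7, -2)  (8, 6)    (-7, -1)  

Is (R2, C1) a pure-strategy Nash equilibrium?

Holding Firm 2 at C1: Firm 1 gets 0 from R2, versus -6 from R1, -4 from R3. No profitable deviation for Firm 1.
Holding Firm 1 at R2: Firm 2 gets 9 from C1, versus 6 from C2, 1 from C3, 3 from C4. No profitable deviation for Firm 2 either.

Yes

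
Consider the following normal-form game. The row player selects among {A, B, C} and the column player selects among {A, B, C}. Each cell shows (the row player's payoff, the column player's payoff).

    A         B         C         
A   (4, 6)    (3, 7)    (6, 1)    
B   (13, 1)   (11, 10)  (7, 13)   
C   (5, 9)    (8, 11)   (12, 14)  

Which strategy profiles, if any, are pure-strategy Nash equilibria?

Check mutual best responses: a cell is a NE iff neither player can gain by unilaterally deviating.
The row player's best responses — vs A: B (payoff 13); vs B: B (payoff 11); vs C: C (payoff 12).
The column player's best responses — vs A: B (payoff 7); vs B: C (payoff 13); vs C: C (payoff 14).
The only mutual best response is (C, C); neither player gains by switching there.

(C, C)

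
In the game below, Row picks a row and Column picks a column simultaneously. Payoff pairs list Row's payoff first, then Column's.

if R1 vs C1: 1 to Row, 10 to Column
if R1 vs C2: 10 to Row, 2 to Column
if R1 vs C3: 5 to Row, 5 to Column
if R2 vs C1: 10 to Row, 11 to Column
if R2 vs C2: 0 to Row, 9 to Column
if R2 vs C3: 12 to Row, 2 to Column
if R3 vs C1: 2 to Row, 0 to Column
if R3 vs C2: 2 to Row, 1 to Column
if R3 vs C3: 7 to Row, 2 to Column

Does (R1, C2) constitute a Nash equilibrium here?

No

Holding Column at C2: Row gets 10 from R1, versus 0 from R2, 2 from R3. No profitable deviation for Row.
Holding Row at R1: Column gets 2 from C2 but could get 10 by switching to C1. Column has a profitable deviation.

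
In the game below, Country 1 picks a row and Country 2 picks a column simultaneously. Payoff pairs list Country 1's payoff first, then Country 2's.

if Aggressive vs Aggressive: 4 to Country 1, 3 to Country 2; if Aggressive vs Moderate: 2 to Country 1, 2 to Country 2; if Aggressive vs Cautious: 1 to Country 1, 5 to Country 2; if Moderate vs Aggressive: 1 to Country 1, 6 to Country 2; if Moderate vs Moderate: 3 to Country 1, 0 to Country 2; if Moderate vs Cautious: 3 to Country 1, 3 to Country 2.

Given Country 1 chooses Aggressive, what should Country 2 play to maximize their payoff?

With Country 1 fixed at Aggressive, Country 2's payoffs are: Aggressive → 3, Moderate → 2, Cautious → 5.
The maximum is 5, achieved by Cautious.

Cautious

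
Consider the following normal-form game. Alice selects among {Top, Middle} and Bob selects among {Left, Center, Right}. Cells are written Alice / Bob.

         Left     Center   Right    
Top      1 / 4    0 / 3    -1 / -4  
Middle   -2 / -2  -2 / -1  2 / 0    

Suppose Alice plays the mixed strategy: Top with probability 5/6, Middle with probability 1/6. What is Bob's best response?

Bob's best reply maximizes expected payoff against the mix.
Left: (5/6)·4 + (1/6)·(-2) = 3
Center: (5/6)·3 + (1/6)·(-1) = 7/3
Right: (5/6)·(-4) + (1/6)·0 = -10/3
Highest expected payoff is 3, from Left.

Left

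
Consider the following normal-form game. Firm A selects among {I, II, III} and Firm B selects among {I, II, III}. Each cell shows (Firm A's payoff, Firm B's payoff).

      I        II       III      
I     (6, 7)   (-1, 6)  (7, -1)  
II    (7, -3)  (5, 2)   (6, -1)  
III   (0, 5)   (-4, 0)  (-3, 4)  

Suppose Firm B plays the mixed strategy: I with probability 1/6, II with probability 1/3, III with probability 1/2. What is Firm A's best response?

II

Firm A's best reply maximizes expected payoff against the mix.
I: (1/6)·6 + (1/3)·(-1) + (1/2)·7 = 25/6
II: (1/6)·7 + (1/3)·5 + (1/2)·6 = 35/6
III: (1/6)·0 + (1/3)·(-4) + (1/2)·(-3) = -17/6
Highest expected payoff is 35/6, from II.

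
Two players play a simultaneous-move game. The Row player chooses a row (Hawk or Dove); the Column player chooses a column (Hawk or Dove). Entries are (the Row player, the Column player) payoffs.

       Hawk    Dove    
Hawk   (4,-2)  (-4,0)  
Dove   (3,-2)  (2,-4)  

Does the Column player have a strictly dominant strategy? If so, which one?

No strictly dominant strategy

A strategy is strictly dominant if it gives the Column player a strictly higher payoff than every other strategy, against every choice by the opponent.
Hawk is not dominant: against Hawk, Dove gives 0 > -2.
Dove is not dominant: against Dove, Hawk gives -2 > -4.
No single strategy is best against every opponent action.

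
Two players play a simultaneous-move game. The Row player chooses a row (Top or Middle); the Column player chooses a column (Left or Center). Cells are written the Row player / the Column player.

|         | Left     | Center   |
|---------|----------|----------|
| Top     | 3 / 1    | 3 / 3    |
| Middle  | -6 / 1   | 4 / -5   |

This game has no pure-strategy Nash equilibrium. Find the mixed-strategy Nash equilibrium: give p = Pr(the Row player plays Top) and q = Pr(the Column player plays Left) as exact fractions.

In a mixed NE each player is indifferent between their pure strategies, so the opponent's mix sets the indifference.
The Column player indifferent between Left and Center: p·1 + (1−p)·1 = p·3 + (1−p)·(-5) ⟹ 1 + 0p = (-5) + 8p ⟹ p = 3/4.
The Row player indifferent between Top and Middle: q·3 + (1−q)·3 = q·(-6) + (1−q)·4 ⟹ 3 + 0q = 4 + (-10)q ⟹ q = 1/10.

p = 3/4, q = 1/10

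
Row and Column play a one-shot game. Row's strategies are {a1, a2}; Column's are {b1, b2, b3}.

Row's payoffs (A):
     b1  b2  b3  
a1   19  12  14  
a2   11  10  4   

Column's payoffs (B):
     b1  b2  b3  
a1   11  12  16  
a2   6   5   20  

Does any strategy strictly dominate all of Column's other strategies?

b3

Check whether one of Column's strategies beats all alternatives regardless of what the opponent does.
b3 strictly dominates: vs a1: 16 > each of {11, 12}; vs a2: 20 > each of {6, 5}.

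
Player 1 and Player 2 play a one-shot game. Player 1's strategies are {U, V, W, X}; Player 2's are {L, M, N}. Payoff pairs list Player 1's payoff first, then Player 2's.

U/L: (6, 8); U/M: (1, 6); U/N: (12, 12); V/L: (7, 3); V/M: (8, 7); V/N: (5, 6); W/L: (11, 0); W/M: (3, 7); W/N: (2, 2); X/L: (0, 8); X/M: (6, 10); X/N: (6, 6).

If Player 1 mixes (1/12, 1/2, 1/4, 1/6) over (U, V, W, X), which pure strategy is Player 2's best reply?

M

Compute Player 2's expected payoff from each pure strategy against the given mix.
L: (1/12)·8 + (1/2)·3 + (1/4)·0 + (1/6)·8 = 7/2
M: (1/12)·6 + (1/2)·7 + (1/4)·7 + (1/6)·10 = 89/12
N: (1/12)·12 + (1/2)·6 + (1/4)·2 + (1/6)·6 = 11/2
Highest expected payoff is 89/12, from M.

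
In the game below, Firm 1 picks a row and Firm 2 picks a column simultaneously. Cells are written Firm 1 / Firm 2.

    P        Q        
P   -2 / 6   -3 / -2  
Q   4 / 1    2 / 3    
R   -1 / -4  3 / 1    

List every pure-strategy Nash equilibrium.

(R, Q)

Find each player's best response to every opponent strategy; NE are the intersections.
Firm 1's best responses — vs P: Q (payoff 4); vs Q: R (payoff 3).
Firm 2's best responses — vs P: P (payoff 6); vs Q: Q (payoff 3); vs R: Q (payoff 1).
The only mutual best response is (R, Q); neither player gains by switching there.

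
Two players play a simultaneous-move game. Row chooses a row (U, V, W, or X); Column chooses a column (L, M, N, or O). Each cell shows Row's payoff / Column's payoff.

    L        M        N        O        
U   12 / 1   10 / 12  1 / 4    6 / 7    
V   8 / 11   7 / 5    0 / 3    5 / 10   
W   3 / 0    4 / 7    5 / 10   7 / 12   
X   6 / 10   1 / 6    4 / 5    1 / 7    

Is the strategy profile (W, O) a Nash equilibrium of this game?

Yes

Holding Column at O: Row gets 7 from W, versus 6 from U, 5 from V, 1 from X. No profitable deviation for Row.
Holding Row at W: Column gets 12 from O, versus 0 from L, 7 from M, 10 from N. No profitable deviation for Column either.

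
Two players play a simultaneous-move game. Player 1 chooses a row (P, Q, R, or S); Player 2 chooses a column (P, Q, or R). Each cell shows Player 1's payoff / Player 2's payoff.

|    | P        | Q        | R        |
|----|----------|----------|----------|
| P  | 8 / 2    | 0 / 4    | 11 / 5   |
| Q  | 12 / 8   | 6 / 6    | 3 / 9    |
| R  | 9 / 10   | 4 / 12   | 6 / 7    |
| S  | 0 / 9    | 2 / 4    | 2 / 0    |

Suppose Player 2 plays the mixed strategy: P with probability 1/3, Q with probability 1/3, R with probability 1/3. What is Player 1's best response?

Player 1's best reply maximizes expected payoff against the mix.
P: (1/3)·8 + (1/3)·0 + (1/3)·11 = 19/3
Q: (1/3)·12 + (1/3)·6 + (1/3)·3 = 7
R: (1/3)·9 + (1/3)·4 + (1/3)·6 = 19/3
S: (1/3)·0 + (1/3)·2 + (1/3)·2 = 4/3
Highest expected payoff is 7, from Q.

Q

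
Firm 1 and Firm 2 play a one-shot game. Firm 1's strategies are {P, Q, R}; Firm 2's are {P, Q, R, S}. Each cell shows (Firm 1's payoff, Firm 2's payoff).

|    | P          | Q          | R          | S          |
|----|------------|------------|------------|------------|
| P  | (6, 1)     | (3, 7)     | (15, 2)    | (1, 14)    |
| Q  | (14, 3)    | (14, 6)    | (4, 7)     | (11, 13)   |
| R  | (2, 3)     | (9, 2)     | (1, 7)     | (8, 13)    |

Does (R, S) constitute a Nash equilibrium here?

No

Holding Firm 2 at S: Firm 1 gets 8 from R but could get 11 by switching to Q. Firm 1 has a profitable deviation.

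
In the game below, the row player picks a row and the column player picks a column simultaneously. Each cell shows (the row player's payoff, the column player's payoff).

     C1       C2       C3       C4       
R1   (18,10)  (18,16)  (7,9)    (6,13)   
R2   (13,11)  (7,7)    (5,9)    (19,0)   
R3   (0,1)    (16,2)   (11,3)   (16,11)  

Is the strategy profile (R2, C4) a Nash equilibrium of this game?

No

Holding the column player at C4: the row player gets 19 from R2, versus 6 from R1, 16 from R3. No profitable deviation for the row player.
Holding the row player at R2: the column player gets 0 from C4 but could get 11 by switching to C1. The column player has a profitable deviation.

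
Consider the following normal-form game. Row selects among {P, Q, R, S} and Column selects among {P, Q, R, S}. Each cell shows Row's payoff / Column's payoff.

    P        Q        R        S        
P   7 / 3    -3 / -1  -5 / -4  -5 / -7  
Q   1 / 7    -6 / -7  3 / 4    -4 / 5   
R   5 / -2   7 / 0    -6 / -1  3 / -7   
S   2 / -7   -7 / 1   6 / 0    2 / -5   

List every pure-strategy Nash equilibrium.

(P, P) and (R, Q)

Find each player's best response to every opponent strategy; NE are the intersections.
Row's best responses — vs P: P (payoff 7); vs Q: R (payoff 7); vs R: S (payoff 6); vs S: R (payoff 3).
Column's best responses — vs P: P (payoff 3); vs Q: P (payoff 7); vs R: Q (payoff 0); vs S: Q (payoff 1).
Mutual best responses occur at (P, P) and (R, Q); at each, neither player gains by switching.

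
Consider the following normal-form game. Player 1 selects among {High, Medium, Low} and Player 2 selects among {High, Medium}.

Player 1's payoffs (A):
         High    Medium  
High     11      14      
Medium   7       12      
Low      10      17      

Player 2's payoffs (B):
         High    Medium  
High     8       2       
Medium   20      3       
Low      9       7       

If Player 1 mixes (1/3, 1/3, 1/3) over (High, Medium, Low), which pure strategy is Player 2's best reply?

High

Compute Player 2's expected payoff from each pure strategy against the given mix.
High: (1/3)·8 + (1/3)·20 + (1/3)·9 = 37/3
Medium: (1/3)·2 + (1/3)·3 + (1/3)·7 = 4
Highest expected payoff is 37/3, from High.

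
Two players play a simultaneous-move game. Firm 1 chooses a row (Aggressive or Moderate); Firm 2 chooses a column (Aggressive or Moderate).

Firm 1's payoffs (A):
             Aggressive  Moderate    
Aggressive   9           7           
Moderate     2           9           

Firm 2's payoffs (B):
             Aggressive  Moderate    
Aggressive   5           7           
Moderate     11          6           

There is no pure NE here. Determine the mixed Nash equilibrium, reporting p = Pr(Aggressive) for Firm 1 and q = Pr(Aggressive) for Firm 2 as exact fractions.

Each player's mixing probability is pinned down by making the *other* player indifferent.
Firm 2 indifferent between Aggressive and Moderate: p·5 + (1−p)·11 = p·7 + (1−p)·6 ⟹ 11 + (-6)p = 6 + 1p ⟹ p = 5/7.
Firm 1 indifferent between Aggressive and Moderate: q·9 + (1−q)·7 = q·2 + (1−q)·9 ⟹ 7 + 2q = 9 + (-7)q ⟹ q = 2/9.

p = 5/7, q = 2/9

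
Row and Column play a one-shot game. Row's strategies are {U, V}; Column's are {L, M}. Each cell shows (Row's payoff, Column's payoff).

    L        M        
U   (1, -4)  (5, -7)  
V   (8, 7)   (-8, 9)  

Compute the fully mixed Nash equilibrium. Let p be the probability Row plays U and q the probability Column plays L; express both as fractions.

p = 2/5, q = 13/20

Each player's mixing probability is pinned down by making the *other* player indifferent.
Column indifferent between L and M: p·(-4) + (1−p)·7 = p·(-7) + (1−p)·9 ⟹ 7 + (-11)p = 9 + (-16)p ⟹ p = 2/5.
Row indifferent between U and V: q·1 + (1−q)·5 = q·8 + (1−q)·(-8) ⟹ 5 + (-4)q = (-8) + 16q ⟹ q = 13/20.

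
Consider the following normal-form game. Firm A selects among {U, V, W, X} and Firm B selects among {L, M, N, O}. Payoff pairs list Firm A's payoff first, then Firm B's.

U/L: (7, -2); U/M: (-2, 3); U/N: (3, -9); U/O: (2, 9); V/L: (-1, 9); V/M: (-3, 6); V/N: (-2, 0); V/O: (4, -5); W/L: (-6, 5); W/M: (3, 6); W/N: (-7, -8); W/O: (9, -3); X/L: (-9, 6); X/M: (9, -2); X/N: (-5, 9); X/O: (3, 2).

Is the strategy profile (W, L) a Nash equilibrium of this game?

Holding Firm B at L: Firm A gets -6 from W but could get 7 by switching to U. Firm A has a profitable deviation.

No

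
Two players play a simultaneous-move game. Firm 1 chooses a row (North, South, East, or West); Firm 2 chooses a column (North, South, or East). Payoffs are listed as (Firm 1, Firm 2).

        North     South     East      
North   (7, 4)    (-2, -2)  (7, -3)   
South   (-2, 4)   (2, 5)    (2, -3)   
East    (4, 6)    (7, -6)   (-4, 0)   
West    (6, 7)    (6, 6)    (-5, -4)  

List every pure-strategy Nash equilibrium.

Check mutual best responses: a cell is a NE iff neither player can gain by unilaterally deviating.
Firm 1's best responses — vs North: North (payoff 7); vs South: East (payoff 7); vs East: North (payoff 7).
Firm 2's best responses — vs North: North (payoff 4); vs South: South (payoff 5); vs East: North (payoff 6); vs West: North (payoff 7).
The only mutual best response is (North, North); neither player gains by switching there.

(North, North)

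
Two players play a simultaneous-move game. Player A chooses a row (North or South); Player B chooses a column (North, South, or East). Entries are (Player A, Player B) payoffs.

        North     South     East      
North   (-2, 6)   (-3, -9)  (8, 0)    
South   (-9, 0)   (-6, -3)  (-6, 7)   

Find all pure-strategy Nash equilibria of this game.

Find each player's best response to every opponent strategy; NE are the intersections.
Player A's best responses — vs North: North (payoff -2); vs South: North (payoff -3); vs East: North (payoff 8).
Player B's best responses — vs North: North (payoff 6); vs South: East (payoff 7).
The only mutual best response is (North, North); neither player gains by switching there.

(North, North)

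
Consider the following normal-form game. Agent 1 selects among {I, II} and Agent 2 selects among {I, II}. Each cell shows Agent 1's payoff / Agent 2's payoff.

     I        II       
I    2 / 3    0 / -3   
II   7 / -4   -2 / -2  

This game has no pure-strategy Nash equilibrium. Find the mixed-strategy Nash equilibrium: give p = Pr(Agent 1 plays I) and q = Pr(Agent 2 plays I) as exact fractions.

In a mixed NE each player is indifferent between their pure strategies, so the opponent's mix sets the indifference.
Agent 2 indifferent between I and II: p·3 + (1−p)·(-4) = p·(-3) + (1−p)·(-2) ⟹ (-4) + 7p = (-2) + (-1)p ⟹ p = 1/4.
Agent 1 indifferent between I and II: q·2 + (1−q)·0 = q·7 + (1−q)·(-2) ⟹ 0 + 2q = (-2) + 9q ⟹ q = 2/7.

p = 1/4, q = 2/7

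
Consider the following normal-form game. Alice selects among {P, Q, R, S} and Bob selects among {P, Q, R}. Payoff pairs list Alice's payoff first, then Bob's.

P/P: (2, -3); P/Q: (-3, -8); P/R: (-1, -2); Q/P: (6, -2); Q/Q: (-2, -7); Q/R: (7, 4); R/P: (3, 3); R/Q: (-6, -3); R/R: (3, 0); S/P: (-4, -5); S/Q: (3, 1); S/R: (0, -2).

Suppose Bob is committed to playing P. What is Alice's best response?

With Bob fixed at P, Alice's payoffs are: P → 2, Q → 6, R → 3, S → -4.
The maximum is 6, achieved by Q.

Q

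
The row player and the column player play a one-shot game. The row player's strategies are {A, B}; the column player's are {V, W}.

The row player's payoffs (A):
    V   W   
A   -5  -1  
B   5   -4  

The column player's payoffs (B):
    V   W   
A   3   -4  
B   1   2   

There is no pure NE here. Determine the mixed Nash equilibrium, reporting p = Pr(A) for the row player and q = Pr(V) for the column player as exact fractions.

p = 1/8, q = 3/13

Each player's mixing probability is pinned down by making the *other* player indifferent.
The column player indifferent between V and W: p·3 + (1−p)·1 = p·(-4) + (1−p)·2 ⟹ 1 + 2p = 2 + (-6)p ⟹ p = 1/8.
The row player indifferent between A and B: q·(-5) + (1−q)·(-1) = q·5 + (1−q)·(-4) ⟹ (-1) + (-4)q = (-4) + 9q ⟹ q = 3/13.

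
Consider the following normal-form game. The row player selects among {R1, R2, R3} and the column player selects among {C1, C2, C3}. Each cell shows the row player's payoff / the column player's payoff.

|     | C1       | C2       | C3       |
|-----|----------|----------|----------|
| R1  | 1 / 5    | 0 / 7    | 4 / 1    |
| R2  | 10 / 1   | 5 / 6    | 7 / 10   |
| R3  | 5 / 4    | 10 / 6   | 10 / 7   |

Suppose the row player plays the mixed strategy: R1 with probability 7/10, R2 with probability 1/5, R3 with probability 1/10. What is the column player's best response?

Compute the column player's expected payoff from each pure strategy against the given mix.
C1: (7/10)·5 + (1/5)·1 + (1/10)·4 = 41/10
C2: (7/10)·7 + (1/5)·6 + (1/10)·6 = 67/10
C3: (7/10)·1 + (1/5)·10 + (1/10)·7 = 17/5
Highest expected payoff is 67/10, from C2.

C2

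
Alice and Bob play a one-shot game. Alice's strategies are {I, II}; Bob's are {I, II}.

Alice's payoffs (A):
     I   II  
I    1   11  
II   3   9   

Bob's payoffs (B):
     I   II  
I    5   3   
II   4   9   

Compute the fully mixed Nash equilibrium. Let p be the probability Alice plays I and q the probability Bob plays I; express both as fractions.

p = 5/7, q = 1/2

In a mixed NE each player is indifferent between their pure strategies, so the opponent's mix sets the indifference.
Bob indifferent between I and II: p·5 + (1−p)·4 = p·3 + (1−p)·9 ⟹ 4 + 1p = 9 + (-6)p ⟹ p = 5/7.
Alice indifferent between I and II: q·1 + (1−q)·11 = q·3 + (1−q)·9 ⟹ 11 + (-10)q = 9 + (-6)q ⟹ q = 1/2.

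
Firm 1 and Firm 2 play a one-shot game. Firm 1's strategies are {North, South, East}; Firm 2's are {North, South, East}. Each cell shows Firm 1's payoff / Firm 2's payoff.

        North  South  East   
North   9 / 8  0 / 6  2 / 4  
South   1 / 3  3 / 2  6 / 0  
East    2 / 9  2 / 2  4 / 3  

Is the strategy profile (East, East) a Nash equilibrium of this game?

No

Holding Firm 2 at East: Firm 1 gets 4 from East but could get 6 by switching to South. Firm 1 has a profitable deviation.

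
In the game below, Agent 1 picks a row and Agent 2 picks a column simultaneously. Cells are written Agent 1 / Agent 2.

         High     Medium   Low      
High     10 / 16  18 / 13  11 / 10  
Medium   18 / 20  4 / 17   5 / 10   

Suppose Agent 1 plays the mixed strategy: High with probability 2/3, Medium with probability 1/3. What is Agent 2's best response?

High

Compute Agent 2's expected payoff from each pure strategy against the given mix.
High: (2/3)·16 + (1/3)·20 = 52/3
Medium: (2/3)·13 + (1/3)·17 = 43/3
Low: (2/3)·10 + (1/3)·10 = 10
Highest expected payoff is 52/3, from High.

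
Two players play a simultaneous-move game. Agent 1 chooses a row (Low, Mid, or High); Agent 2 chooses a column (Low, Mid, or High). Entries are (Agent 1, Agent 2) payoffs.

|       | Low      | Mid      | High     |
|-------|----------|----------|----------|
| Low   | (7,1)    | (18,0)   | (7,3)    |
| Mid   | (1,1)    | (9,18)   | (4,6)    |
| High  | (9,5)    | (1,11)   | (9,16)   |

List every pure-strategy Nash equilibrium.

(High, High)

Check mutual best responses: a cell is a NE iff neither player can gain by unilaterally deviating.
Agent 1's best responses — vs Low: High (payoff 9); vs Mid: Low (payoff 18); vs High: High (payoff 9).
Agent 2's best responses — vs Low: High (payoff 3); vs Mid: Mid (payoff 18); vs High: High (payoff 16).
The only mutual best response is (High, High); neither player gains by switching there.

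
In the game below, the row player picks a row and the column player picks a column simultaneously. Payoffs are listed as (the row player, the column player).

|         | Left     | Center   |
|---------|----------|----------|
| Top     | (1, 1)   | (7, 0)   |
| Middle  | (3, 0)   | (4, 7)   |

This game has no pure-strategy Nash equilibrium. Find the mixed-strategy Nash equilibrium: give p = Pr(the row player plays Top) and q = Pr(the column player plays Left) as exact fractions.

Each player's mixing probability is pinned down by making the *other* player indifferent.
The column player indifferent between Left and Center: p·1 + (1−p)·0 = p·0 + (1−p)·7 ⟹ 0 + 1p = 7 + (-7)p ⟹ p = 7/8.
The row player indifferent between Top and Middle: q·1 + (1−q)·7 = q·3 + (1−q)·4 ⟹ 7 + (-6)q = 4 + (-1)q ⟹ q = 3/5.

p = 7/8, q = 3/5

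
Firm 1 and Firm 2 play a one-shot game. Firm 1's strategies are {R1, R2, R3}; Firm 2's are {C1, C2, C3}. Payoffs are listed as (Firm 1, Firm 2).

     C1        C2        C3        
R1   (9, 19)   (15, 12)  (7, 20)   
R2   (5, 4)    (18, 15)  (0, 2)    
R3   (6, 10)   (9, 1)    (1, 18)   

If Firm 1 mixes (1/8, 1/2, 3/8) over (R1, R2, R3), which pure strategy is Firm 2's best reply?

Compute Firm 2's expected payoff from each pure strategy against the given mix.
C1: (1/8)·19 + (1/2)·4 + (3/8)·10 = 65/8
C2: (1/8)·12 + (1/2)·15 + (3/8)·1 = 75/8
C3: (1/8)·20 + (1/2)·2 + (3/8)·18 = 41/4
Highest expected payoff is 41/4, from C3.

C3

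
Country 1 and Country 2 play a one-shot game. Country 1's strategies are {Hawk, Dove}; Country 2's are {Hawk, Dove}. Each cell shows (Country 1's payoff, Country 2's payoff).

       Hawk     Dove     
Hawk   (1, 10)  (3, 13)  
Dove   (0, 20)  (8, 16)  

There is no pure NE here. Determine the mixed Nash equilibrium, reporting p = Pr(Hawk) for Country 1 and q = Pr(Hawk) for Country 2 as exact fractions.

Each player's mixing probability is pinned down by making the *other* player indifferent.
Country 2 indifferent between Hawk and Dove: p·10 + (1−p)·20 = p·13 + (1−p)·16 ⟹ 20 + (-10)p = 16 + (-3)p ⟹ p = 4/7.
Country 1 indifferent between Hawk and Dove: q·1 + (1−q)·3 = q·0 + (1−q)·8 ⟹ 3 + (-2)q = 8 + (-8)q ⟹ q = 5/6.

p = 4/7, q = 5/6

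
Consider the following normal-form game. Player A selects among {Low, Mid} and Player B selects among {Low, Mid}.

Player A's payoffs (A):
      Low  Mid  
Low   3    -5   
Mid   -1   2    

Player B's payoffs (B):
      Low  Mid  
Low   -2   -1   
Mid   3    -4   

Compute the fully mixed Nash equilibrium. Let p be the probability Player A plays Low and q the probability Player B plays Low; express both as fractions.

p = 7/8, q = 7/11

In a mixed NE each player is indifferent between their pure strategies, so the opponent's mix sets the indifference.
Player B indifferent between Low and Mid: p·(-2) + (1−p)·3 = p·(-1) + (1−p)·(-4) ⟹ 3 + (-5)p = (-4) + 3p ⟹ p = 7/8.
Player A indifferent between Low and Mid: q·3 + (1−q)·(-5) = q·(-1) + (1−q)·2 ⟹ (-5) + 8q = 2 + (-3)q ⟹ q = 7/11.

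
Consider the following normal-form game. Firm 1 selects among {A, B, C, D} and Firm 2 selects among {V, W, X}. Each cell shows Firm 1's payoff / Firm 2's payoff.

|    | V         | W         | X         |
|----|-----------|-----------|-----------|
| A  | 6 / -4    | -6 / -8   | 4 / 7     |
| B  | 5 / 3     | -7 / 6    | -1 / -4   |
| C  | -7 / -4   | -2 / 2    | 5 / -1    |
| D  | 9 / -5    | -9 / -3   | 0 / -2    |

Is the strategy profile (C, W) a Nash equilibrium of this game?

Yes

Holding Firm 2 at W: Firm 1 gets -2 from C, versus -6 from A, -7 from B, -9 from D. No profitable deviation for Firm 1.
Holding Firm 1 at C: Firm 2 gets 2 from W, versus -4 from V, -1 from X. No profitable deviation for Firm 2 either.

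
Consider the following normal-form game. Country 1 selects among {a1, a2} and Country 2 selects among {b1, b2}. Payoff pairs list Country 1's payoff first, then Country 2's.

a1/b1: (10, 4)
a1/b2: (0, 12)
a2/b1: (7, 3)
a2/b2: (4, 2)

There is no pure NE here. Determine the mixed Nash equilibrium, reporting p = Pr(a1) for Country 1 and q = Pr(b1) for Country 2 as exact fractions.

p = 1/9, q = 4/7

In a mixed NE each player is indifferent between their pure strategies, so the opponent's mix sets the indifference.
Country 2 indifferent between b1 and b2: p·4 + (1−p)·3 = p·12 + (1−p)·2 ⟹ 3 + 1p = 2 + 10p ⟹ p = 1/9.
Country 1 indifferent between a1 and a2: q·10 + (1−q)·0 = q·7 + (1−q)·4 ⟹ 0 + 10q = 4 + 3q ⟹ q = 4/7.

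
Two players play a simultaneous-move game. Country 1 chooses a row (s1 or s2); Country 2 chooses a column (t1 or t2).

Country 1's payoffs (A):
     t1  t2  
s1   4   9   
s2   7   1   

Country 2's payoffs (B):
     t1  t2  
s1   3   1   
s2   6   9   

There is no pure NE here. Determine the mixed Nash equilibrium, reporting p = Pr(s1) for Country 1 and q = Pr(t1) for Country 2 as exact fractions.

p = 3/5, q = 8/11

In a mixed NE each player is indifferent between their pure strategies, so the opponent's mix sets the indifference.
Country 2 indifferent between t1 and t2: p·3 + (1−p)·6 = p·1 + (1−p)·9 ⟹ 6 + (-3)p = 9 + (-8)p ⟹ p = 3/5.
Country 1 indifferent between s1 and s2: q·4 + (1−q)·9 = q·7 + (1−q)·1 ⟹ 9 + (-5)q = 1 + 6q ⟹ q = 8/11.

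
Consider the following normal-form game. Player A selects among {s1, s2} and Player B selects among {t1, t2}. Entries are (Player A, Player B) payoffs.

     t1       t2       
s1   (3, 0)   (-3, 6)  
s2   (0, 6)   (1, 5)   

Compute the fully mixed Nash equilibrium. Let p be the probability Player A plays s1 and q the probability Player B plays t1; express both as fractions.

p = 1/7, q = 4/7

In a mixed NE each player is indifferent between their pure strategies, so the opponent's mix sets the indifference.
Player B indifferent between t1 and t2: p·0 + (1−p)·6 = p·6 + (1−p)·5 ⟹ 6 + (-6)p = 5 + 1p ⟹ p = 1/7.
Player A indifferent between s1 and s2: q·3 + (1−q)·(-3) = q·0 + (1−q)·1 ⟹ (-3) + 6q = 1 + (-1)q ⟹ q = 4/7.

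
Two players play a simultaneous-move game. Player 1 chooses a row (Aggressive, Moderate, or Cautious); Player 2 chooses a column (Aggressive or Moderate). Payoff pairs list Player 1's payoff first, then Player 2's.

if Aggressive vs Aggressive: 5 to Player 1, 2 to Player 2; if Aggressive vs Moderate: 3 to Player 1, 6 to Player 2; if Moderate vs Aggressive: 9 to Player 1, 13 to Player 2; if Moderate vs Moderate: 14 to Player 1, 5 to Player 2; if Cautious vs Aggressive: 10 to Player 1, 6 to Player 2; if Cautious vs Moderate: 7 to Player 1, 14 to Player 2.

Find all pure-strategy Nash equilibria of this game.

No pure-strategy Nash equilibrium

Find each player's best response to every opponent strategy; NE are the intersections.
Player 1's best responses — vs Aggressive: Cautious (payoff 10); vs Moderate: Moderate (payoff 14).
Player 2's best responses — vs Aggressive: Moderate (payoff 6); vs Moderate: Aggressive (payoff 13); vs Cautious: Moderate (payoff 14).
No cell has both players best-responding. For instance, Player 1's best reply to Aggressive is Cautious, but against Cautious Player 2 prefers Moderate over Aggressive.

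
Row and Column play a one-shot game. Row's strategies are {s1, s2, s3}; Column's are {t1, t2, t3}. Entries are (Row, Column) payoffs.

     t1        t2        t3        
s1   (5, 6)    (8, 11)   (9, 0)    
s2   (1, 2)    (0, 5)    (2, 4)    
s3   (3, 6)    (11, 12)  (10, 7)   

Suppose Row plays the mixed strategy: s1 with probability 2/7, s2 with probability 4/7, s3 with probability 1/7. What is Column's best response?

Column's best reply maximizes expected payoff against the mix.
t1: (2/7)·6 + (4/7)·2 + (1/7)·6 = 26/7
t2: (2/7)·11 + (4/7)·5 + (1/7)·12 = 54/7
t3: (2/7)·0 + (4/7)·4 + (1/7)·7 = 23/7
Highest expected payoff is 54/7, from t2.

t2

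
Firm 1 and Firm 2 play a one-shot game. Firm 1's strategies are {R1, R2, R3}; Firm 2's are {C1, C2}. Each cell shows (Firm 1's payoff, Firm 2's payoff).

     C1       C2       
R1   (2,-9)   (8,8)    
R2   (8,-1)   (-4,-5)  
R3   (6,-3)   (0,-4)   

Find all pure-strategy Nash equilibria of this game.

Find each player's best response to every opponent strategy; NE are the intersections.
Firm 1's best responses — vs C1: R2 (payoff 8); vs C2: R1 (payoff 8).
Firm 2's best responses — vs R1: C2 (payoff 8); vs R2: C1 (payoff -1); vs R3: C1 (payoff -3).
Mutual best responses occur at (R1, C2) and (R2, C1); at each, neither player gains by switching.

(R1, C2) and (R2, C1)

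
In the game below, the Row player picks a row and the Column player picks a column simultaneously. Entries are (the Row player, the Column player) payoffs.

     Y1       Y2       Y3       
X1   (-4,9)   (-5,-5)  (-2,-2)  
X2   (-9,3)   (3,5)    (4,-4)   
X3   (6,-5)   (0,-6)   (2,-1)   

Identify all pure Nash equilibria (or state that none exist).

(X2, Y2)

Check mutual best responses: a cell is a NE iff neither player can gain by unilaterally deviating.
The Row player's best responses — vs Y1: X3 (payoff 6); vs Y2: X2 (payoff 3); vs Y3: X2 (payoff 4).
The Column player's best responses — vs X1: Y1 (payoff 9); vs X2: Y2 (payoff 5); vs X3: Y3 (payoff -1).
The only mutual best response is (X2, Y2); neither player gains by switching there.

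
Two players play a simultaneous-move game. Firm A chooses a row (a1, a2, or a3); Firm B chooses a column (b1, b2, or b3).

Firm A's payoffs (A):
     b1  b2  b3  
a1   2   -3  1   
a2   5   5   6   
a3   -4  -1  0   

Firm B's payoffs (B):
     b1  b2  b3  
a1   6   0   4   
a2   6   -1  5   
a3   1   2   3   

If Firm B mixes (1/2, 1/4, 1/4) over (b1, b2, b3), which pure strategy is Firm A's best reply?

a2

Firm A's best reply maximizes expected payoff against the mix.
a1: (1/2)·2 + (1/4)·(-3) + (1/4)·1 = 1/2
a2: (1/2)·5 + (1/4)·5 + (1/4)·6 = 21/4
a3: (1/2)·(-4) + (1/4)·(-1) + (1/4)·0 = -9/4
Highest expected payoff is 21/4, from a2.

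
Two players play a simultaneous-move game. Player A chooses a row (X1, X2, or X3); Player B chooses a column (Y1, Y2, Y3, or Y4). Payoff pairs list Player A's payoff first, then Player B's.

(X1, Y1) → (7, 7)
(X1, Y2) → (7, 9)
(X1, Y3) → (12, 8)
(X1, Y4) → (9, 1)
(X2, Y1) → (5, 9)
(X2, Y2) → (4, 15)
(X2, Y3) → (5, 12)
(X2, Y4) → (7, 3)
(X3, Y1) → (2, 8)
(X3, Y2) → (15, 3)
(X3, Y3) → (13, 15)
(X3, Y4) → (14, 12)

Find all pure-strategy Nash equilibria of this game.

Check mutual best responses: a cell is a NE iff neither player can gain by unilaterally deviating.
Player A's best responses — vs Y1: X1 (payoff 7); vs Y2: X3 (payoff 15); vs Y3: X3 (payoff 13); vs Y4: X3 (payoff 14).
Player B's best responses — vs X1: Y2 (payoff 9); vs X2: Y2 (payoff 15); vs X3: Y3 (payoff 15).
The only mutual best response is (X3, Y3); neither player gains by switching there.

(X3, Y3)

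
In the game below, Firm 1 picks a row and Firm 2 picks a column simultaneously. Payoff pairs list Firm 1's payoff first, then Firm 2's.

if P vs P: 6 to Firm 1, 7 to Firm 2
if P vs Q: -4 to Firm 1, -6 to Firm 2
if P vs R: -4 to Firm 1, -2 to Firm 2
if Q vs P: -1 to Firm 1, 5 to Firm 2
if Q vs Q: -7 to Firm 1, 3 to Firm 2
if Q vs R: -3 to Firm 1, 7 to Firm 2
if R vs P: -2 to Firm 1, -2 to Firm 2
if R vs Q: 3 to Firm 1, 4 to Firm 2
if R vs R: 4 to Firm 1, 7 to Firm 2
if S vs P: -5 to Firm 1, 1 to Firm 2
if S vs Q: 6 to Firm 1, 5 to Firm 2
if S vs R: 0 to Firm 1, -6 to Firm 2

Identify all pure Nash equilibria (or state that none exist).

Find each player's best response to every opponent strategy; NE are the intersections.
Firm 1's best responses — vs P: P (payoff 6); vs Q: S (payoff 6); vs R: R (payoff 4).
Firm 2's best responses — vs P: P (payoff 7); vs Q: R (payoff 7); vs R: R (payoff 7); vs S: Q (payoff 5).
Mutual best responses occur at (P, P), (R, R), and (S, Q); at each, neither player gains by switching.

(P, P), (R, R), and (S, Q)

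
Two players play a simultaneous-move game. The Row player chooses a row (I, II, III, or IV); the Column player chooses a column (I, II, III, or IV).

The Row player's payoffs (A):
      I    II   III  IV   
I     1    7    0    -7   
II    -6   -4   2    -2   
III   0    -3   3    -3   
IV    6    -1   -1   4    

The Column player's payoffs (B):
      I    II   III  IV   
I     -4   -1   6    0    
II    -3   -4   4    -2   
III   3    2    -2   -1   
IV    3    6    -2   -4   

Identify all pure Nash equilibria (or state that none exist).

Find each player's best response to every opponent strategy; NE are the intersections.
The Row player's best responses — vs I: IV (payoff 6); vs II: I (payoff 7); vs III: III (payoff 3); vs IV: IV (payoff 4).
The Column player's best responses — vs I: III (payoff 6); vs II: III (payoff 4); vs III: I (payoff 3); vs IV: II (payoff 6).
No cell has both players best-responding. For instance, the Row player's best reply to I is IV, but against IV the Column player prefers II over I.

No pure-strategy Nash equilibrium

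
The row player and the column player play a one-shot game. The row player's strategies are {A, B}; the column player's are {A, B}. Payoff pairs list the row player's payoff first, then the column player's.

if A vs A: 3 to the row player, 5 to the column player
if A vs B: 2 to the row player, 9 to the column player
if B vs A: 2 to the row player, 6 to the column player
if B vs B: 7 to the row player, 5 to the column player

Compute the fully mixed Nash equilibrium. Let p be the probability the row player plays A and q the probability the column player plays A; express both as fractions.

p = 1/5, q = 5/6

In a mixed NE each player is indifferent between their pure strategies, so the opponent's mix sets the indifference.
The column player indifferent between A and B: p·5 + (1−p)·6 = p·9 + (1−p)·5 ⟹ 6 + (-1)p = 5 + 4p ⟹ p = 1/5.
The row player indifferent between A and B: q·3 + (1−q)·2 = q·2 + (1−q)·7 ⟹ 2 + 1q = 7 + (-5)q ⟹ q = 5/6.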